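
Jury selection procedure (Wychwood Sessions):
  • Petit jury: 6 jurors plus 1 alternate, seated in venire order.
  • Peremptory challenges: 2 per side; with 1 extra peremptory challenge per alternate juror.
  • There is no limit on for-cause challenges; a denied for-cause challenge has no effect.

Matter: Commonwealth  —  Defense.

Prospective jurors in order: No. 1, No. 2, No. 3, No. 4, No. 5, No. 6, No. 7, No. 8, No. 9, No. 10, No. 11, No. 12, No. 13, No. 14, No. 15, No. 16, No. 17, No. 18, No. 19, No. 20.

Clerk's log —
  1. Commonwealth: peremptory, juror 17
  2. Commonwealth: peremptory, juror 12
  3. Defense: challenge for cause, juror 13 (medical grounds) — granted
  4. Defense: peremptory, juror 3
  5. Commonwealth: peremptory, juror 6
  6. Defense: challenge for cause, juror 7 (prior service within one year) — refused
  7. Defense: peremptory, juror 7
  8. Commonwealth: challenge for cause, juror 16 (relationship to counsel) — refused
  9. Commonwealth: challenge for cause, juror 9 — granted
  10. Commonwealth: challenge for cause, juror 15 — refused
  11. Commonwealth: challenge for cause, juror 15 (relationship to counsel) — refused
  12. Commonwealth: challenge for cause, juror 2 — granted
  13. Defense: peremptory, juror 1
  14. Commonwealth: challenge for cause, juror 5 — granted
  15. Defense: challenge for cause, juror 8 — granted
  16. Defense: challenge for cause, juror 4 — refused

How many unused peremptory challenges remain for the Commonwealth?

Commonwealth allotment: 2 base + 1 × 1 alternate = 3.
Commonwealth peremptories used: #17, #12, #6 — 3 (for-cause on #16, #9, #15, #15, #2, #5 don't count).
Remaining: 3 − 3 = 0.

0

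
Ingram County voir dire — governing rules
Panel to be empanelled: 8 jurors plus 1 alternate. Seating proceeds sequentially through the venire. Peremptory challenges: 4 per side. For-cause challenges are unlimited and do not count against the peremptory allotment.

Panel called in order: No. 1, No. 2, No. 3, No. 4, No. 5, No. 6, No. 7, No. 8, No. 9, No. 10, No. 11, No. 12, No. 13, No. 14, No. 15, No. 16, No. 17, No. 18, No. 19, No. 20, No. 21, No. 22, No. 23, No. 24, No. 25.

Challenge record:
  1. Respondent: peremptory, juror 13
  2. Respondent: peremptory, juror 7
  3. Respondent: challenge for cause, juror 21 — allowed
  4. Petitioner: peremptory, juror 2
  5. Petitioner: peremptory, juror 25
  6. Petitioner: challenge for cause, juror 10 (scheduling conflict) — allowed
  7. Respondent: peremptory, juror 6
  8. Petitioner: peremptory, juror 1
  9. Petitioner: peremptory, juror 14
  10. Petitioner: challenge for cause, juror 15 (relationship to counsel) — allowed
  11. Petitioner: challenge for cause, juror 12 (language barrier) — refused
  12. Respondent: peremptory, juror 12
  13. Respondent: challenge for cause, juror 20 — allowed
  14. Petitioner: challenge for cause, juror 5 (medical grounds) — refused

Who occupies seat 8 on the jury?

17

Removed: #1, #2, #6, #7, #10, #12, #13, #14, #15, #20, #21, #25. (#5 stays — for-cause denied.)
Seating in order: seats 1–8 → #3, #4, #5, #8, #9, #11, #16, #17; alternates → #18.
So seat 8 is #17.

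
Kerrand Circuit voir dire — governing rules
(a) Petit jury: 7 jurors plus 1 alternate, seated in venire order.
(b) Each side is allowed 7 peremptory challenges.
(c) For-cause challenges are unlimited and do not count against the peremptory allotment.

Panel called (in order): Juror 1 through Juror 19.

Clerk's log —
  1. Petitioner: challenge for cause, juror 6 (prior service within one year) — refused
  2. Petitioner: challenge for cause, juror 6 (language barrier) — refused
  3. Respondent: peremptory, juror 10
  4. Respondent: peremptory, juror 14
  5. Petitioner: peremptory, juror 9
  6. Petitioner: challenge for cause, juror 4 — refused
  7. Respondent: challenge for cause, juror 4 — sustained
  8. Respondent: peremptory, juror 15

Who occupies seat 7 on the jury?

8

Removed: #4, #9, #10, #14, #15. (#6 stays — for-cause denied.)
Filling seats in venire order through position 7: #1, #2, #3, #5, #6, #7, #8.
So seat 7 is #8.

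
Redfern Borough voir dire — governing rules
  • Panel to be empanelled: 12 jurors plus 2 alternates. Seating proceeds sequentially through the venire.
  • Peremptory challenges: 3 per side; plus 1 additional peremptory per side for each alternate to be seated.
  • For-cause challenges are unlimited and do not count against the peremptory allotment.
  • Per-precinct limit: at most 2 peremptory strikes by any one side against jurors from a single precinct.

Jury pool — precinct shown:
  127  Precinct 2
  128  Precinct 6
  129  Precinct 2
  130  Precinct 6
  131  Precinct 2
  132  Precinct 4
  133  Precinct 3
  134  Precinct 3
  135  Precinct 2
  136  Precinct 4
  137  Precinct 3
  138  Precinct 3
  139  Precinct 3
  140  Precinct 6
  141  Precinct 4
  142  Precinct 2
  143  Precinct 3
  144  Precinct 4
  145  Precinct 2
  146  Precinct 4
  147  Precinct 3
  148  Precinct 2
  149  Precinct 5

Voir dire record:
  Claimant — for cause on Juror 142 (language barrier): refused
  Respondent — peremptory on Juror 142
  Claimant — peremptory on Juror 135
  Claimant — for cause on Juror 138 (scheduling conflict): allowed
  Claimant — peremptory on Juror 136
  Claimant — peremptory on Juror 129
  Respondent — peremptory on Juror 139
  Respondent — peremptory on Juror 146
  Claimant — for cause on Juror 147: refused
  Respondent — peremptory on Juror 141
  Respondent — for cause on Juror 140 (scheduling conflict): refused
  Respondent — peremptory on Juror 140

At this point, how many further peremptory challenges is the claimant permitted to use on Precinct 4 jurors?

Claimant peremptories so far: #135, #136, #129 — 3 of 5 used, 2 left overall.
Against Precinct 4: #136 — 1 used; per-precinct cap 2 leaves 1.
Binding limit: min(2, 1) = 1.

1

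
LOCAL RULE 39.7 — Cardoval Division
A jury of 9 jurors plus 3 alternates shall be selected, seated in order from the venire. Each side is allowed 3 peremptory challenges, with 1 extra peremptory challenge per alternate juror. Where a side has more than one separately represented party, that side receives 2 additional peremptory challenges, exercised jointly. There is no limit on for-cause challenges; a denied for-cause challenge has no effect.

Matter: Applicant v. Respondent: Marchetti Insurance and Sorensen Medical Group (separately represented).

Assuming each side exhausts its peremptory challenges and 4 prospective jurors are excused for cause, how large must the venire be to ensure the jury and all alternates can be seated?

30

Seats to fill: 9 + 3 alternates = 12.
Peremptories — Applicant: 3 + 1×3 = 6; Respondent: 3 + 1×3 + 2 = 8; total 14.
For-cause removals: 4.
Minimum venire: 12 + 14 + 4 = 30.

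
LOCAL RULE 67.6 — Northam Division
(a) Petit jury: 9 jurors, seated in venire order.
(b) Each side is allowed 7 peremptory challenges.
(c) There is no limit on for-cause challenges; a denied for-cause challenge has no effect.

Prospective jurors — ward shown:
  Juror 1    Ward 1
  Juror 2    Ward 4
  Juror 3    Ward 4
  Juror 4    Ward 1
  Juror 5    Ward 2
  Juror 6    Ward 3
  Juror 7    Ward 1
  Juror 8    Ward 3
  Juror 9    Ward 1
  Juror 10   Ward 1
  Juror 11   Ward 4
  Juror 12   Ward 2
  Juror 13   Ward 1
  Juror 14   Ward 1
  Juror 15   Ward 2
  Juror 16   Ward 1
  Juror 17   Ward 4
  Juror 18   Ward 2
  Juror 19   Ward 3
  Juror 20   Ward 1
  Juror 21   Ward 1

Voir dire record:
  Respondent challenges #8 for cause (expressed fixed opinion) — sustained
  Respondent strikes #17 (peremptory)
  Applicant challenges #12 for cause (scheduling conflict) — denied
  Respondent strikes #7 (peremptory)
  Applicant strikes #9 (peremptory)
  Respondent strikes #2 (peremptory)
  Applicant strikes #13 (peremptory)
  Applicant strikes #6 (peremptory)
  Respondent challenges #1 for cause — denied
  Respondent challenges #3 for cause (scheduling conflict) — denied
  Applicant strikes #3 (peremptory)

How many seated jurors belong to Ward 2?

Removed: #2, #3, #6, #7, #8, #9, #13, #17.
Seated jurors 1–9: #1, #4, #5, #10, #11, #12, #14, #15, #16.
Of those, in Ward 2: #5, #12, #15 → 3.

3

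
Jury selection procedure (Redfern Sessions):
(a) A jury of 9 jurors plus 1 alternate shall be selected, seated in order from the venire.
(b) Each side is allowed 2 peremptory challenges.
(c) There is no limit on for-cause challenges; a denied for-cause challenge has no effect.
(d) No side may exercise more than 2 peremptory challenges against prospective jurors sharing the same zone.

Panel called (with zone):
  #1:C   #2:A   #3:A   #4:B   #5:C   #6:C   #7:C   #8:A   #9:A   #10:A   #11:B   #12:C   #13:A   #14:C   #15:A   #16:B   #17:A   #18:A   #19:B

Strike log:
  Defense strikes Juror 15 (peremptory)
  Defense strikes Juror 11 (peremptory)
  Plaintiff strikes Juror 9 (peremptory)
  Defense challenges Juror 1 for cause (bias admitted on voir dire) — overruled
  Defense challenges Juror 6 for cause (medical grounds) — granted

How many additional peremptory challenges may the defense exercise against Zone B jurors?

Defense peremptories so far: #15, #11 — 2 of 2 used, 0 left overall.
Against Zone B: #11 — 1 used; per-zone cap 2 leaves 1.
Binding limit: min(0, 1) = 0.

0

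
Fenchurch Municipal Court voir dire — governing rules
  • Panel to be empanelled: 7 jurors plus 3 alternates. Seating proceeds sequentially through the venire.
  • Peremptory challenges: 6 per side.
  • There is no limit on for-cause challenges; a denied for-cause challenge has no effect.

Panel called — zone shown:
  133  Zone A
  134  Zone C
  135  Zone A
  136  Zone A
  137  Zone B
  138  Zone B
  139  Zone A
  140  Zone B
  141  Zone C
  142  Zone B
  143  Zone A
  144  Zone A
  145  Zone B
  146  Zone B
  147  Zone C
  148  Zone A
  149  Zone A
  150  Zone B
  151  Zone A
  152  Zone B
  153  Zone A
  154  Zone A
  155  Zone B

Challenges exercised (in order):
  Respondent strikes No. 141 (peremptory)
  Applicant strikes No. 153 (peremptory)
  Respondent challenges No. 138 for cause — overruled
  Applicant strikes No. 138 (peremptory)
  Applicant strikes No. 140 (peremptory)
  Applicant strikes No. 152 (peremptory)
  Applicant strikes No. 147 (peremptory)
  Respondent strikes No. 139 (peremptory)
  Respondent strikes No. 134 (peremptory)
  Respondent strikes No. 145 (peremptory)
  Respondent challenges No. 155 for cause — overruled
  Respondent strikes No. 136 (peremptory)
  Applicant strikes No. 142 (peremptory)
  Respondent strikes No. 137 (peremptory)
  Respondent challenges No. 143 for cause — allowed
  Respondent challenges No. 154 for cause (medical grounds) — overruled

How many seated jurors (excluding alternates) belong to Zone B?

2

Removed: #134, #136, #137, #138, #139, #140, #141, #142, #143, #145, #147, #152, #153.
Seated jurors 1–7: #133, #135, #144, #146, #148, #149, #150 (alternates #151, #154, #155 not counted).
Of those, in Zone B: #146, #150 → 2.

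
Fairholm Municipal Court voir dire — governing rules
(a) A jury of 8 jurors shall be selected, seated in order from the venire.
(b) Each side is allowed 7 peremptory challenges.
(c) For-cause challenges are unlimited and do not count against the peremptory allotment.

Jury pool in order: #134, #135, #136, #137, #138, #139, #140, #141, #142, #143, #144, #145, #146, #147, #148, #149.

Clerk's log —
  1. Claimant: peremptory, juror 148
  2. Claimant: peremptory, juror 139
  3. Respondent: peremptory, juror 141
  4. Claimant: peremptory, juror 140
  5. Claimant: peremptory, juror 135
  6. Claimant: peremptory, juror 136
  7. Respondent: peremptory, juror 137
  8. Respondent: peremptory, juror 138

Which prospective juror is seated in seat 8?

149

Removed: #135, #136, #137, #138, #139, #140, #141, #148.
Seating in order: seats 1–8 → #134, #142, #143, #144, #145, #146, #147, #149.
So seat 8 is #149.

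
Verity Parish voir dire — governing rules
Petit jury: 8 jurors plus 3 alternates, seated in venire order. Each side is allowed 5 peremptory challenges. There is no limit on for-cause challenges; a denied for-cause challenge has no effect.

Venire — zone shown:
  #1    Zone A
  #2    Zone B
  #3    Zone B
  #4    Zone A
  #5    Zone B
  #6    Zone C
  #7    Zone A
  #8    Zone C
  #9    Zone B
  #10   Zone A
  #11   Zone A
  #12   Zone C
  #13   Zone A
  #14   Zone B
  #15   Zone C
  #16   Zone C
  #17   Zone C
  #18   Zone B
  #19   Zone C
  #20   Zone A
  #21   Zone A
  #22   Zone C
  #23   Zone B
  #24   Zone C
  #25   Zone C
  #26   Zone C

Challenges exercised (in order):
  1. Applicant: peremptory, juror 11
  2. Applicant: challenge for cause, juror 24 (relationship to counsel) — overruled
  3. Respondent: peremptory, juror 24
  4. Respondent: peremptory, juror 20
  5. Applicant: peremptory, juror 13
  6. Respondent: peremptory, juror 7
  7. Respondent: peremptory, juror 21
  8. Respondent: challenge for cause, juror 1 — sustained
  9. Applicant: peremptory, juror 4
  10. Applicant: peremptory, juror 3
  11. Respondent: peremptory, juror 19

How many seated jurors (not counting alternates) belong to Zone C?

Removed: #1, #3, #4, #7, #11, #13, #19, #20, #21, #24.
Seated jurors 1–8: #2, #5, #6, #8, #9, #10, #12, #14 (alternates #15, #16, #17 not counted).
Of those, in Zone C: #6, #8, #12 → 3.

3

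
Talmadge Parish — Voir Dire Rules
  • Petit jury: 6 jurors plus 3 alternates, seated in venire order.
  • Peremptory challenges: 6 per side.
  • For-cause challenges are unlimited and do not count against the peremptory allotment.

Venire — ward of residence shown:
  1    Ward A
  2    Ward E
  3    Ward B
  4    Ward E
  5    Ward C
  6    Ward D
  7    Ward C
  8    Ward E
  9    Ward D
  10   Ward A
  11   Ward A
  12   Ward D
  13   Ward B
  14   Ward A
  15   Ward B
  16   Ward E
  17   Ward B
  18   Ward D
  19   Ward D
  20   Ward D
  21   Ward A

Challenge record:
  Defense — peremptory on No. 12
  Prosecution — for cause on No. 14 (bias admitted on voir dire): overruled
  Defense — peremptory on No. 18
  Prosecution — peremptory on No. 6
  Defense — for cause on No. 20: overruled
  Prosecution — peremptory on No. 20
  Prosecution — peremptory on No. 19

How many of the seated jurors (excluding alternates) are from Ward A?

1

Removed: #6, #12, #18, #19, #20.
Seated jurors 1–6: #1, #2, #3, #4, #5, #7 (alternates #8, #9, #10 not counted).
Of those, in Ward A: #1 → 1.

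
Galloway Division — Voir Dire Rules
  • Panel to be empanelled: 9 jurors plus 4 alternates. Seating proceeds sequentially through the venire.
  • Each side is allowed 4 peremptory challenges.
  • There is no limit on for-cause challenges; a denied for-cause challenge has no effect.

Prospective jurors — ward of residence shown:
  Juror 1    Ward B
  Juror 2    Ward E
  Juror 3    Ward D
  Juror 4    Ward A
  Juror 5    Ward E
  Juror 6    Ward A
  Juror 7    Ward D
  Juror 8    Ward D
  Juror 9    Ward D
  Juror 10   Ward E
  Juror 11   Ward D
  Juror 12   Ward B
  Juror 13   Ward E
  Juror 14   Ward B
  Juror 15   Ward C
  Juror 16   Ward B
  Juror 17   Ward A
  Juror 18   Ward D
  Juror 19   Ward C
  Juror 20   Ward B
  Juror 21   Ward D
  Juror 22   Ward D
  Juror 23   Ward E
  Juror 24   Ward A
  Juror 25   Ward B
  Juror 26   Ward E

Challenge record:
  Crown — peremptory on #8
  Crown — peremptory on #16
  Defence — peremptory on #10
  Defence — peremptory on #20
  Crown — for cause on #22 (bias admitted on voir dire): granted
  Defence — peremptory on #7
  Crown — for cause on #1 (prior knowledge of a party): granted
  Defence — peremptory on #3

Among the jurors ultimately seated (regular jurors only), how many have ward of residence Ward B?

Removed: #1, #3, #7, #8, #10, #16, #20, #22.
Seated jurors 1–9: #2, #4, #5, #6, #9, #11, #12, #13, #14 (alternates #15, #17, #18, #19 not counted).
Of those, in Ward B: #12, #14 → 2.

2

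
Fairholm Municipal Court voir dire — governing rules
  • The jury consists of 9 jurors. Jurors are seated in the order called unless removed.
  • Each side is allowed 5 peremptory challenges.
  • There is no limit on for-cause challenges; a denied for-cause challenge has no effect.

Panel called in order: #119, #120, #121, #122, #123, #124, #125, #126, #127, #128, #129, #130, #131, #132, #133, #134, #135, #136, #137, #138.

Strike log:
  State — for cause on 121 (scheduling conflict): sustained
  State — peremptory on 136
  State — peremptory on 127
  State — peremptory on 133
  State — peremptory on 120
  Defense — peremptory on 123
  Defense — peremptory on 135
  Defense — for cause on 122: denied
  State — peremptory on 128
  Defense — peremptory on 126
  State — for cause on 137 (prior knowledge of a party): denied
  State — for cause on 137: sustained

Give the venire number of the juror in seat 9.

Removed: #120, #121, #123, #126, #127, #128, #133, #135, #136, #137. (#122 stays — for-cause denied.)
Seating in order: seats 1–9 → #119, #122, #124, #125, #129, #130, #131, #132, #134.
So seat 9 is #134.

134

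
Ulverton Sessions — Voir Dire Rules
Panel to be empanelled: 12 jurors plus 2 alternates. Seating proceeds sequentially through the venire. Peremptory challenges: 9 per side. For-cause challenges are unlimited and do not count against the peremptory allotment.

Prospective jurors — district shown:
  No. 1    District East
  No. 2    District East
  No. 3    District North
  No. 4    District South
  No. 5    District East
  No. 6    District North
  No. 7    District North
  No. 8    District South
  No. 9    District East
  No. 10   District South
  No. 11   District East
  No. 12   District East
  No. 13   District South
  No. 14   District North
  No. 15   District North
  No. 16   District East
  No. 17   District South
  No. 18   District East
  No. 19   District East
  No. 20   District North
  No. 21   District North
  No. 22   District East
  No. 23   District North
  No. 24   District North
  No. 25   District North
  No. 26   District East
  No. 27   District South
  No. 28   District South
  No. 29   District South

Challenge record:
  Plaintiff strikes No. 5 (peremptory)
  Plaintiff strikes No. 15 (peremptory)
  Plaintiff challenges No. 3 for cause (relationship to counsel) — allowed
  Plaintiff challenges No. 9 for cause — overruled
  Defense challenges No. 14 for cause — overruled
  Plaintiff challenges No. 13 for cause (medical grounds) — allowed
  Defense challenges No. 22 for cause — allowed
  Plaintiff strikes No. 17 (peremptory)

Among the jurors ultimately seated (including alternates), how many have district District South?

3

Removed: #3, #5, #13, #15, #17, #22.
Seated (14 incl. alternates): #1, #2, #4, #6, #7, #8, #9, #10, #11, #12, #14, #16, #18, #19.
Of those, in District South: #4, #8, #10 → 3.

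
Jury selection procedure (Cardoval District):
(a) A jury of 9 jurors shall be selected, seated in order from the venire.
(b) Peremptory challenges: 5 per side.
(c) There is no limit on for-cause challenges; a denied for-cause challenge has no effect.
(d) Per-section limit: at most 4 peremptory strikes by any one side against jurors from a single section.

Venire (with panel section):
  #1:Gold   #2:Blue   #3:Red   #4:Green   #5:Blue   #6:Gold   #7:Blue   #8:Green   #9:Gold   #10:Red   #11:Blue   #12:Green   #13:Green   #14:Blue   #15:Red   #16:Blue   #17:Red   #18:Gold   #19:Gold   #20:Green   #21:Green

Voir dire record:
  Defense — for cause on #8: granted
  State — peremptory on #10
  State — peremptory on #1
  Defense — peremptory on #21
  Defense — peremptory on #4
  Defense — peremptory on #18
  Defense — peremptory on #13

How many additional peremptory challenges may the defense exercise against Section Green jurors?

1

Defense peremptories so far: #21, #4, #18, #13 — 4 of 5 used, 1 left overall.
Against Section Green: #21, #4, #13 — 3 used; per-section cap 4 leaves 1.
Binding limit: min(1, 1) = 1.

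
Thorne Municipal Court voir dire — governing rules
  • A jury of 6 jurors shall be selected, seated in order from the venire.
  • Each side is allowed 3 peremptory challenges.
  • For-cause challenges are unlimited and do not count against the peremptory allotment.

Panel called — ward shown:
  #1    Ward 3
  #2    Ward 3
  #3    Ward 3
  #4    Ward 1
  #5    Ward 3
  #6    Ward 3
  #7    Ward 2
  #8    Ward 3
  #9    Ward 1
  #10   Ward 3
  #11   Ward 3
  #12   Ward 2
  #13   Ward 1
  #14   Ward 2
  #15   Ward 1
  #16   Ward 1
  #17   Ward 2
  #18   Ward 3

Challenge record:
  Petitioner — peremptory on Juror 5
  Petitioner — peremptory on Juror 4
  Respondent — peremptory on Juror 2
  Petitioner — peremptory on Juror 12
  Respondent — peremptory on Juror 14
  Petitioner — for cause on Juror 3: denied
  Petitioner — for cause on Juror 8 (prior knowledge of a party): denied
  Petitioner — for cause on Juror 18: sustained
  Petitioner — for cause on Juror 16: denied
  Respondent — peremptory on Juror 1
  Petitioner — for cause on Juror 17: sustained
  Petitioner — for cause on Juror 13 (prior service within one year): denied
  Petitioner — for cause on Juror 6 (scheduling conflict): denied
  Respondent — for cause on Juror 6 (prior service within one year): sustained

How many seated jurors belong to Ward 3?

4

Removed: #1, #2, #4, #5, #6, #12, #14, #17, #18.
Seated jurors 1–6: #3, #7, #8, #9, #10, #11.
Of those, in Ward 3: #3, #8, #10, #11 → 4.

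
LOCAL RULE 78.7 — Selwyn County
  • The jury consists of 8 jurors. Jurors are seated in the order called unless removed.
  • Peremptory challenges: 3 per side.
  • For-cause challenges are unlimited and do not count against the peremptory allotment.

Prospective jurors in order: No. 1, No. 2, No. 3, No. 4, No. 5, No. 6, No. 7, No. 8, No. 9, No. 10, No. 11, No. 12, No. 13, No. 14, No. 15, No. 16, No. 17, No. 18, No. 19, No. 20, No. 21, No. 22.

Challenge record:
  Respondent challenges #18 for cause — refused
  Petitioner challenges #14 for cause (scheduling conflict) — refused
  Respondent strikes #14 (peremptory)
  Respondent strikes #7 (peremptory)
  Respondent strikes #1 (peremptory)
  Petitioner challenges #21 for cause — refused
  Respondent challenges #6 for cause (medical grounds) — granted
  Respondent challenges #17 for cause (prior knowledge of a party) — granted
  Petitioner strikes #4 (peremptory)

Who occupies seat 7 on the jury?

Removed: #1, #4, #6, #7, #14, #17. (#18, #21 stay — for-cause denied.)
Seating in order: seats 1–8 → #2, #3, #5, #8, #9, #10, #11, #12.
So seat 7 is #11.

11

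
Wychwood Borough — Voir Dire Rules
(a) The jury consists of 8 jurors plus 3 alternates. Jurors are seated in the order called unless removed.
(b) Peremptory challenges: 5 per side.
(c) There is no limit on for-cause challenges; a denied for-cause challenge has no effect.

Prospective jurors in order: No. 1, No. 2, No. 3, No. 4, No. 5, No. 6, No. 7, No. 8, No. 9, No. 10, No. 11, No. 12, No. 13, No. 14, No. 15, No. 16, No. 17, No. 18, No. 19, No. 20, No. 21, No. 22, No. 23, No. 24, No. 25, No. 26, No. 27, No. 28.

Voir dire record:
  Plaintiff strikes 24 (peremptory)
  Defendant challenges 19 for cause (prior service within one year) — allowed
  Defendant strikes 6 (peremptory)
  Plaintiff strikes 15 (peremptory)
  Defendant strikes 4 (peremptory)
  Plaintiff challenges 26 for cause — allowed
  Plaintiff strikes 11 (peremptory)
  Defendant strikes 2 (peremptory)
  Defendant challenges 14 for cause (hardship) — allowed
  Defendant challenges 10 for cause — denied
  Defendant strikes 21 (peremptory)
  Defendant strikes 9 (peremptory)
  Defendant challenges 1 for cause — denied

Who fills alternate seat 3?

18

Removed: #2, #4, #6, #9, #11, #14, #15, #19, #21, #24, #26. (#1, #10 stay — for-cause denied.)
Seating in order: seats 1–8 → #1, #3, #5, #7, #8, #10, #12, #13; alternates → #16, #17, #18.
So alternate 3 is #18.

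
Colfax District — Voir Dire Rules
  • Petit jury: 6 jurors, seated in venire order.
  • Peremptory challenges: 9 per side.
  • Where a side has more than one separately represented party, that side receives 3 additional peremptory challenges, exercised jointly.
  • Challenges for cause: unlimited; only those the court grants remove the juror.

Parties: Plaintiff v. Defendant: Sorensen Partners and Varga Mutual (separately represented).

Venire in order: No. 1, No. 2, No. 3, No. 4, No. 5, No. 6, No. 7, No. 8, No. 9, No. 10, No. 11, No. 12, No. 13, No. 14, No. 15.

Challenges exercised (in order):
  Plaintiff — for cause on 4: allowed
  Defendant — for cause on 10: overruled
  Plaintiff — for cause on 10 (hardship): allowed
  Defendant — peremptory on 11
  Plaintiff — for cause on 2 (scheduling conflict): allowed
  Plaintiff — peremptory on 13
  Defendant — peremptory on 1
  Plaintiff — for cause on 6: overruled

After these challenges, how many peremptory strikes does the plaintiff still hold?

8

Plaintiff allotment: 9.
Plaintiff peremptories used: #13 — 1 (for-cause on #4, #10, #2, #6 don't count).
Remaining: 9 − 1 = 8.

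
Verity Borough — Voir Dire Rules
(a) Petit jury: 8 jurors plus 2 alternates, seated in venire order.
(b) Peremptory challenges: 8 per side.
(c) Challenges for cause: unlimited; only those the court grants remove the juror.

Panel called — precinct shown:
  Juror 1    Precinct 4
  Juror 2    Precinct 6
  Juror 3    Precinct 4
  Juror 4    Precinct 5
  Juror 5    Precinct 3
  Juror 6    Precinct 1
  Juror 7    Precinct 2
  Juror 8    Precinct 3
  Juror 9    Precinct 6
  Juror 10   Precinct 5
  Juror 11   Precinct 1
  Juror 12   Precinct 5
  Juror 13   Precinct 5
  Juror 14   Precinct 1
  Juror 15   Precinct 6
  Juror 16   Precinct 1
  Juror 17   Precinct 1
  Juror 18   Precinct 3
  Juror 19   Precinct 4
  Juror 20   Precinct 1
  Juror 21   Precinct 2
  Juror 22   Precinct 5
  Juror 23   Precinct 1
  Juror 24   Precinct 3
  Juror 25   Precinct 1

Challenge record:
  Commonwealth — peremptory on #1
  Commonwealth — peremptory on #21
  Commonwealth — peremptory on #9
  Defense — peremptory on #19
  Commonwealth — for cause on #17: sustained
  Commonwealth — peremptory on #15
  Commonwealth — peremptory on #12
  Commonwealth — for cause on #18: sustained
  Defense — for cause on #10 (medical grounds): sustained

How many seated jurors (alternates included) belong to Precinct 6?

Removed: #1, #9, #10, #12, #15, #17, #18, #19, #21.
Seated (10 incl. alternates): #2, #3, #4, #5, #6, #7, #8, #11, #13, #14.
Of those, in Precinct 6: #2 → 1.

1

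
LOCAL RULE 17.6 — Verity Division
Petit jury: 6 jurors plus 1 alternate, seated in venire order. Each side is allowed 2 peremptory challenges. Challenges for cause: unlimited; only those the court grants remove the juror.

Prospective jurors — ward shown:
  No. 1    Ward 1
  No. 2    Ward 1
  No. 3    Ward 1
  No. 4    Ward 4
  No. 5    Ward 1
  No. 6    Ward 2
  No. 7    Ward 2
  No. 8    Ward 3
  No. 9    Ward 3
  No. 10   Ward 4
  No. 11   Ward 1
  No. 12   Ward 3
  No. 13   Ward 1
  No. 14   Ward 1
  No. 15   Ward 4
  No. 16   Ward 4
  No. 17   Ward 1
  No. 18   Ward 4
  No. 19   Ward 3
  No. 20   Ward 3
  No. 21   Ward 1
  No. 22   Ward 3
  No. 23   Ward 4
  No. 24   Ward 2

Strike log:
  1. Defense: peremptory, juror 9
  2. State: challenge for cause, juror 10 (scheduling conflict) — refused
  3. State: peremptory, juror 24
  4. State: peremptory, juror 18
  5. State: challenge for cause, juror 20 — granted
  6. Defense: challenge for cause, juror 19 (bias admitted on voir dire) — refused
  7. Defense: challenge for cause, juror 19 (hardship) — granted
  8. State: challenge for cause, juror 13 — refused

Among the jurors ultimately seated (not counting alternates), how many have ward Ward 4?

1

Removed: #9, #18, #19, #20, #24.
Seated jurors 1–6: #1, #2, #3, #4, #5, #6 (alternates #7 not counted).
Of those, in Ward 4: #4 → 1.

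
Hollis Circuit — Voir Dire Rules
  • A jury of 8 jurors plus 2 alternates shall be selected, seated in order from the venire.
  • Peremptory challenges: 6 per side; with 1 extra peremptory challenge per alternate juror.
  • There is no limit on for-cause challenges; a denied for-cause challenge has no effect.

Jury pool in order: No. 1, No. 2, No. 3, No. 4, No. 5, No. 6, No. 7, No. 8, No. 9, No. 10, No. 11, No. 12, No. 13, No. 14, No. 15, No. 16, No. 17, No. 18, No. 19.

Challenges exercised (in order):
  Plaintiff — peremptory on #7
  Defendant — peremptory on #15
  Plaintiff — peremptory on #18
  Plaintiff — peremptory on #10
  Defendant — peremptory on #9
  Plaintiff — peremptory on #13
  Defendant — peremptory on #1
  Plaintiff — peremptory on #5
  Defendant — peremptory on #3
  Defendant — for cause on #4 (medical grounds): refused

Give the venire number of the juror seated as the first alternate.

17

Removed: #1, #3, #5, #7, #9, #10, #13, #15, #18. (#4 stays — for-cause denied.)
Seating in order: seats 1–8 → #2, #4, #6, #8, #11, #12, #14, #16; alternates → #17, #19.
So alternate 1 is #17.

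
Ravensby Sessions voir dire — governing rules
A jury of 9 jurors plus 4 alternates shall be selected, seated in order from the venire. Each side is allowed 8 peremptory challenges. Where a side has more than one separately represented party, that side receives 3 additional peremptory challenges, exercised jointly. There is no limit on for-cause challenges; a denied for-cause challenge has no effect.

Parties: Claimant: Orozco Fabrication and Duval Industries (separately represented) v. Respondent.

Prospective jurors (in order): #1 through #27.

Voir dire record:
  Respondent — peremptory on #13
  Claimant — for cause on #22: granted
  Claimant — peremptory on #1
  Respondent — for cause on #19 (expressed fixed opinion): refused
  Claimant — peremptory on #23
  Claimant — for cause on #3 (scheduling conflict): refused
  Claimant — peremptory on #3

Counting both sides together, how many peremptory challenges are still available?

15

Claimant allotment: 8 base + 3 multi-party = 11. Respondent allotment: 8.
Claimant peremptories used: #1, #23, #3 — 3 (for-cause on #22, #3 don't count).
Respondent peremptories used: #13 — 1 (the for-cause on #19 doesn't count).
Remaining: (11 − 3) + (8 − 1) = 15.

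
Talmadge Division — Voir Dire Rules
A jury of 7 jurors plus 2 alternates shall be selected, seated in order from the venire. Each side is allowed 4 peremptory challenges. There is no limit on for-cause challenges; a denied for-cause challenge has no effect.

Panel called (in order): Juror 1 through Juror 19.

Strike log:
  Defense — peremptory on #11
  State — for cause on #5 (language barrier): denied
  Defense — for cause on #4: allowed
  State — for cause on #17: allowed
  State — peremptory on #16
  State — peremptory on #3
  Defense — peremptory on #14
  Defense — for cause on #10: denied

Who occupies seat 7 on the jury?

Removed: #3, #4, #11, #14, #16, #17. (#5, #10 stay — for-cause denied.)
Seating in order: seats 1–7 → #1, #2, #5, #6, #7, #8, #9; alternates → #10, #12.
So seat 7 is #9.

9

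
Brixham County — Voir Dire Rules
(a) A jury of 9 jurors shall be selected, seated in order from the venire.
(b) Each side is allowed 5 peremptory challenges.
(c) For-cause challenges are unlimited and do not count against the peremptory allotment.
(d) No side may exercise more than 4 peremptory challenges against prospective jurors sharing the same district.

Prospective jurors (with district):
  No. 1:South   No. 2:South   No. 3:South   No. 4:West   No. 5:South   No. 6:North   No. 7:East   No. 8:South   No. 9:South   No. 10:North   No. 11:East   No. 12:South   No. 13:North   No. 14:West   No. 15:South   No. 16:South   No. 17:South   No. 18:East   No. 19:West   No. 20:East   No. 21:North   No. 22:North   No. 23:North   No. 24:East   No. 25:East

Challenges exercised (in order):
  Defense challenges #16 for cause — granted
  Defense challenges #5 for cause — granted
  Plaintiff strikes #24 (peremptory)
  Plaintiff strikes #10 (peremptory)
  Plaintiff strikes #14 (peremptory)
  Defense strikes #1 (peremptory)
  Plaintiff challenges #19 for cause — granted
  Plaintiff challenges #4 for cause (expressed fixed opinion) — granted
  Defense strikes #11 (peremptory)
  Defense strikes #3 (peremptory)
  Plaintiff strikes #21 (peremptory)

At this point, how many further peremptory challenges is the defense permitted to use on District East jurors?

2

Defense peremptories so far: #1, #11, #3 — 3 of 5 used, 2 left overall.
Against District East: #11 — 1 used; per-district cap 4 leaves 3.
Binding limit: min(2, 3) = 2.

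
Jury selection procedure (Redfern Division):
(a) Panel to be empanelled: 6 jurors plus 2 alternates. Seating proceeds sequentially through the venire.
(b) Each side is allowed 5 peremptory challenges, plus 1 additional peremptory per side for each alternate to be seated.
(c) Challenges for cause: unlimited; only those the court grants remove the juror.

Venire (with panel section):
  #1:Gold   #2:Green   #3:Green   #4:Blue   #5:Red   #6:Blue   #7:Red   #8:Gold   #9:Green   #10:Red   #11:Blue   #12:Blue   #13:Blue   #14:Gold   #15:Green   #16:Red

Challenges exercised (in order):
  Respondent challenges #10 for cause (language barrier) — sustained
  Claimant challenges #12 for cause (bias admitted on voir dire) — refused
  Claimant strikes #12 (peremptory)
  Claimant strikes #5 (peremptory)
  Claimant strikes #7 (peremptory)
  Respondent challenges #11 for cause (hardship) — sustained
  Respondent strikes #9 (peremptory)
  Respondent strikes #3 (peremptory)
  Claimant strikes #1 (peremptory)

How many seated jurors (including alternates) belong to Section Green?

Removed: #1, #3, #5, #7, #9, #10, #11, #12.
Seated (8 incl. alternates): #2, #4, #6, #8, #13, #14, #15, #16.
Of those, in Section Green: #2, #15 → 2.

2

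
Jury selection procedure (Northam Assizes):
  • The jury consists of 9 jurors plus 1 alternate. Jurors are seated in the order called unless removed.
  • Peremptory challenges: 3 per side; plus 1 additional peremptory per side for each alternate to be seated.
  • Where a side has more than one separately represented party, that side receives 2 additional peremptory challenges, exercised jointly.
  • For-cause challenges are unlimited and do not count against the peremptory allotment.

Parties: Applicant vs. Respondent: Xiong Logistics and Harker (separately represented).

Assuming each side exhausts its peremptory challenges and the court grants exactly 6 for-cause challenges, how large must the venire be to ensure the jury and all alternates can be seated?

26

Seats to fill: 9 + 1 alternates = 10.
Peremptories — Applicant: 3 + 1×1 = 4; Respondent: 3 + 1×1 + 2 = 6; total 10.
For-cause removals: 6.
Minimum venire: 10 + 10 + 6 = 26.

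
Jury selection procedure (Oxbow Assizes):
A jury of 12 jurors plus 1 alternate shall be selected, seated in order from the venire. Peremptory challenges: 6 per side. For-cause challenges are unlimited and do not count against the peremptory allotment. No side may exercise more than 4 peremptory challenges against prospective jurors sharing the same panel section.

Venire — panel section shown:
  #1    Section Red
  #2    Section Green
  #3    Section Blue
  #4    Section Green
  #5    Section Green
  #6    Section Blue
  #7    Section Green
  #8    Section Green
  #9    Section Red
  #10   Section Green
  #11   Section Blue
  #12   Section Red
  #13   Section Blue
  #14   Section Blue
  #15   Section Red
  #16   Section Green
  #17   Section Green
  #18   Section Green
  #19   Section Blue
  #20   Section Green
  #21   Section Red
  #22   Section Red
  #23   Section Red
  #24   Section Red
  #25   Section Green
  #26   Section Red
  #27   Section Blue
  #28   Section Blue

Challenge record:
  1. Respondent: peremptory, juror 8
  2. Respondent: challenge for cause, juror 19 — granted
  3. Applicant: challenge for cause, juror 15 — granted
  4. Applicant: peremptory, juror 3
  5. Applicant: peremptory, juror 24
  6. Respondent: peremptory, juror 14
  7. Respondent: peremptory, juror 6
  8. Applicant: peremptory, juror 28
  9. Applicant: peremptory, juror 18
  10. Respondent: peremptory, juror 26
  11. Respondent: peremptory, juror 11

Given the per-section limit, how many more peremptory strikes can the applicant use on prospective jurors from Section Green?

Applicant peremptories so far: #3, #24, #28, #18 — 4 of 6 used, 2 left overall.
Against Section Green: #18 — 1 used; per-section cap 4 leaves 3.
Binding limit: min(2, 3) = 2.

2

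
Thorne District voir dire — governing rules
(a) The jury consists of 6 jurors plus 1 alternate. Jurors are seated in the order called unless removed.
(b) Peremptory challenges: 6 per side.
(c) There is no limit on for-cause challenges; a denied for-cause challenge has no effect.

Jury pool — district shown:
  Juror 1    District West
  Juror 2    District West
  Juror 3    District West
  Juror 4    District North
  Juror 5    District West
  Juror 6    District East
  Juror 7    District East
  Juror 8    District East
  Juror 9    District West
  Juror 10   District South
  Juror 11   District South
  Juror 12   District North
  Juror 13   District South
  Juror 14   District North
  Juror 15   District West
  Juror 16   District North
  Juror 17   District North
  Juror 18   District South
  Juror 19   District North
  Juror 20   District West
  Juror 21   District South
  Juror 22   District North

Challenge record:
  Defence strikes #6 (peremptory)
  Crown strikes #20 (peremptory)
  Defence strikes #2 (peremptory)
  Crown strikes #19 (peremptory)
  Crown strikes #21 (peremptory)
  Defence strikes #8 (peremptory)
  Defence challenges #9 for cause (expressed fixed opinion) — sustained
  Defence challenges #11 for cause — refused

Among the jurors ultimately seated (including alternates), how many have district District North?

1

Removed: #2, #6, #8, #9, #19, #20, #21.
Seated (7 incl. alternates): #1, #3, #4, #5, #7, #10, #11.
Of those, in District North: #4 → 1.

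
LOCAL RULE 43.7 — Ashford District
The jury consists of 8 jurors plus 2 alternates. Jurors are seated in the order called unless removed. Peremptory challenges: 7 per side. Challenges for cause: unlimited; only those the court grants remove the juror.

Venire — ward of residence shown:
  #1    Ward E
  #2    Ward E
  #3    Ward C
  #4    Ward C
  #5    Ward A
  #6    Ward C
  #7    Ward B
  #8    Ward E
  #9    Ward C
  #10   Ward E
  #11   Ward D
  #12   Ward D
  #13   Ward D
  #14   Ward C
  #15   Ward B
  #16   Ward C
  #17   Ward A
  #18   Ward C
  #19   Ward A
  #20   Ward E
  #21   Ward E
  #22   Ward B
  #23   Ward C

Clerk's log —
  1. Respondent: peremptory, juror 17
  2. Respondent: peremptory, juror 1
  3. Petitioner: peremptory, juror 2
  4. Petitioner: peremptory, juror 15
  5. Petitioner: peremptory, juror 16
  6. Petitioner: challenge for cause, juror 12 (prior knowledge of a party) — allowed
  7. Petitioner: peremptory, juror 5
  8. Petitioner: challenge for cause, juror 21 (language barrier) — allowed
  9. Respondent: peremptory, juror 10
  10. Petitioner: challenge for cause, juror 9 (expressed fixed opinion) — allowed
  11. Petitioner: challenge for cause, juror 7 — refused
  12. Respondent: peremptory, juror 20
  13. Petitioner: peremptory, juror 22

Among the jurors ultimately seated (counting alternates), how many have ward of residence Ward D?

2

Removed: #1, #2, #5, #9, #10, #12, #15, #16, #17, #20, #21, #22.
Seated (10 incl. alternates): #3, #4, #6, #7, #8, #11, #13, #14, #18, #19.
Of those, in Ward D: #11, #13 → 2.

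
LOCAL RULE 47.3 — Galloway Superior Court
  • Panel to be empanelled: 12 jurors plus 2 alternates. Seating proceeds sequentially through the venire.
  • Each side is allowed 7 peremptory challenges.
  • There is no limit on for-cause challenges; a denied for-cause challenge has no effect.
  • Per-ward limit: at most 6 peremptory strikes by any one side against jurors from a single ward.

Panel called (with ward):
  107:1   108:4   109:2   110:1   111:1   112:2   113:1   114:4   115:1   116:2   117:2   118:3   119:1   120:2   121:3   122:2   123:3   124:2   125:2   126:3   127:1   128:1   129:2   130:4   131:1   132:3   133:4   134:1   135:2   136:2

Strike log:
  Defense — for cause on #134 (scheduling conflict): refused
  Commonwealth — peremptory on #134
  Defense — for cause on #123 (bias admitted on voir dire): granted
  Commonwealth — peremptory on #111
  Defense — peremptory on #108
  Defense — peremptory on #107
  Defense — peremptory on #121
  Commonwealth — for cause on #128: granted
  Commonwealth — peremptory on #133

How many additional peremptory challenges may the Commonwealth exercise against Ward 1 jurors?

Commonwealth peremptories so far: #134, #111, #133 — 3 of 7 used, 4 left overall.
Against Ward 1: #134, #111 — 2 used; per-ward cap 6 leaves 4.
Binding limit: min(4, 4) = 4.

4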